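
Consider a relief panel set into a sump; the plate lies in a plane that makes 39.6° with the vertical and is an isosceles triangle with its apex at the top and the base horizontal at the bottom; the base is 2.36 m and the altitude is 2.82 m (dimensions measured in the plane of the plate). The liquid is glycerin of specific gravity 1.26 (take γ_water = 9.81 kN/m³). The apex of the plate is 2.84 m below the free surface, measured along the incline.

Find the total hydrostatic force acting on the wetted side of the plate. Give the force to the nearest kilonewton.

F ≈ 150 kN

γ = 1.26 × 9.81 = 12.3606 kN/m³.
The plate makes 39.6° with the vertical, i.e. θ = 90° − 39.6° = 50.4° to the horizontal. Measuring y along the incline from the free-surface line, vertical depth h = y·sinθ with sinθ = 0.770513.
With the apex up, the centroid sits 2h/3 = 2 × 2.82/3 = 1.88 m below the apex, so y_c = 2.84 + 1.88 = 4.72 m and h_c = 4.72 × 0.770513 = 3.63682 m.
A = ½ × 2.36 × 2.82 = 3.3276 m².
Resultant F = γ·h_c·A = 12.3606 × 3.63682 × 3.3276 = 149.587 kN.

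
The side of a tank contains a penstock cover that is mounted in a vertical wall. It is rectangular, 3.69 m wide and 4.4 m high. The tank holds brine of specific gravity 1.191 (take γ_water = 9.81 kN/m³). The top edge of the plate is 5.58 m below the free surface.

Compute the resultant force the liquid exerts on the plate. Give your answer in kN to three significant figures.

γ = 1.191 × 9.81 = 11.68371 kN/m³.
The centroid lies 4.4/2 = 2.2 m below the top edge, so the centroid depth is h_c = 5.58 + 2.2 = 7.78 m.
A = 3.69 × 4.4 = 16.236 m².
Resultant F = γ·h_c·A = 11.68371 × 7.78 × 16.236 = 1475.84 kN.

F ≈ 1480 kN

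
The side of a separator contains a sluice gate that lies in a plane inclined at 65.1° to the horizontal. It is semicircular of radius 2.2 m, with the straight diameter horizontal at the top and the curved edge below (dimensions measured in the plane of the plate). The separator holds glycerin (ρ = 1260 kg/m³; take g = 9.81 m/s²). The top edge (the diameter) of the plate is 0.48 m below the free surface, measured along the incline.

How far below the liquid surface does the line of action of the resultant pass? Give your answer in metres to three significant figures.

γ = ρg = 1260 × 9.81 / 1000 = 12.3606 kN/m³.
Let θ = 65.1° be the plate's angle to the horizontal; measure y along the incline from where the plane meets the free surface. Vertical depth h = y·sinθ with sinθ = 0.907044.
The centroid of a semicircle lies 4r/(3π) = 0.933709 m from the diameter, here below the top edge, so y_c = 0.48 + 0.933709 = 1.41371 m and h_c = 1.41371 × 0.907044 = 1.2823 m.
A = πr²/2 = π × 2.2²/2 = 7.60265 m².
Resultant F = γ·h_c·A = 12.3606 × 1.2823 × 7.60265 = 120.502 kN.
I_c = (π/8 − 8/(9π))·r⁴ = 0.109757 × 2.2⁴ = 2.57112 m⁴.
Centre of pressure: y_p = y_c + I_c/(y_c·A) = 1.41371 + 2.57112/(1.41371 × 7.60265) = 1.41371 + 0.23922 = 1.65293 m along the plane.
Vertically, h_p = y_p·sinθ = 1.65293 × 0.907044 = 1.49928 m.

h_p = 1.50 m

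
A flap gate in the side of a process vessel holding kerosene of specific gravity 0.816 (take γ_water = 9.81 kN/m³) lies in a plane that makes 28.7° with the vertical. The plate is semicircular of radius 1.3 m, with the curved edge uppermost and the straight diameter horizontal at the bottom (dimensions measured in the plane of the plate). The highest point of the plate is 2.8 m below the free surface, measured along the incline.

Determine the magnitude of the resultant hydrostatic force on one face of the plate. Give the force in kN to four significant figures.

γ = 0.816 × 9.81 = 8.00496 kN/m³.
The plate makes 28.7° with the vertical, i.e. θ = 90° − 28.7° = 61.3° to the horizontal. Measuring y along the incline from the free-surface line, vertical depth h = y·sinθ with sinθ = 0.877146.
The centroid lies 4r/(3π) = 0.551737 m above the diameter, so r − 4r/(3π) = 1.3 − 0.551737 = 0.748263 m below the topmost point, so y_c = 2.8 + 0.748263 = 3.54826 m and h_c = 3.54826 × 0.877146 = 3.11234 m.
A = πr²/2 = π × 1.3²/2 = 2.65465 m².
Resultant F = γ·h_c·A = 8.00496 × 3.11234 × 2.65465 = 66.1384 kN.

F ≈ 66.14 kN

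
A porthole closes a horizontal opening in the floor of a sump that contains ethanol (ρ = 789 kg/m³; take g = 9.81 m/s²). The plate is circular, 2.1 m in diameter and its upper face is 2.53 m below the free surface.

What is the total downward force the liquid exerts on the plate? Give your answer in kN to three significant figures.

F ≈ 67.8 kN

γ = ρg = 789 × 9.81 / 1000 = 7.74009 kN/m³.
The plate is horizontal, so pressure is uniform at p = γ·h = 7.74009 × 2.53 = 19.5824 kN/m².
A = π(1.05)² = 3.46361 m².
F = p·A = 19.5824 × 3.46361 = 67.8258 kN.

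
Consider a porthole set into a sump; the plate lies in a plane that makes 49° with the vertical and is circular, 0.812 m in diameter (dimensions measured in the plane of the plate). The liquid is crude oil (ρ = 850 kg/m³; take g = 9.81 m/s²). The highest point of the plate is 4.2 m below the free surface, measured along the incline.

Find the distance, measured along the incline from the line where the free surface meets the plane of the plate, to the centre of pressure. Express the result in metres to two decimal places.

y_p = 4.61 m

γ = ρg = 850 × 9.81 / 1000 = 8.3385 kN/m³.
The plate makes 49° with the vertical, i.e. θ = 90° − 49° = 41° to the horizontal. Measuring y along the incline from the free-surface line, vertical depth h = y·sinθ with sinθ = 0.656059.
The centroid is at the centre, 0.406 m below the top of the plate, so y_c = 4.2 + 0.406 = 4.606 m and h_c = 4.606 × 0.656059 = 3.02181 m.
A = π(0.406)² = 0.517848 m².
Resultant F = γ·h_c·A = 8.3385 × 3.02181 × 0.517848 = 13.0484 kN.
I_c = πr⁴/4 = π × 0.406⁴/4 = 0.02134 m⁴.
Centre of pressure: y_p = y_c + I_c/(y_c·A) = 4.606 + 0.02134/(4.606 × 0.517848) = 4.606 + 0.00894681 = 4.61495 m along the plane.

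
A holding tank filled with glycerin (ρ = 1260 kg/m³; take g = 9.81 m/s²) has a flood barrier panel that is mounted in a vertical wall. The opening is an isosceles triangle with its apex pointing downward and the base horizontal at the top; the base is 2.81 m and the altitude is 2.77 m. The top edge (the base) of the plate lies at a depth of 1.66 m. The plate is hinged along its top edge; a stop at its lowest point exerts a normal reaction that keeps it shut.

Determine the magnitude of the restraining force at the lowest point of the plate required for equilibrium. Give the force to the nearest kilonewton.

P ≈ 49 kN

γ = ρg = 1260 × 9.81 / 1000 = 12.3606 kN/m³.
With the apex down, the centroid sits h/3 = 2.77/3 = 0.923333 m below the base (the top edge), so the centroid depth is h_c = 1.66 + 0.923333 = 2.58333 m.
A = ½ × 2.81 × 2.77 = 3.89185 m².
Resultant F = γ·h_c·A = 12.3606 × 2.58333 × 3.89185 = 124.273 kN.
I_c = b·h³/36 = 2.81 × 2.77³/36 = 1.65899 m⁴.
Centre of pressure: y_p = y_c + I_c/(y_c·A) = 2.58333 + 1.65899/(2.58333 × 3.89185) = 2.58333 + 0.165009 = 2.74834 m along the plane.
The resultant acts 0.923333 + 0.165009 = 1.08834 m (along the plate) below the hinge at the top edge, so the moment about the hinge is M = F × 1.08834 = 124.273 × 1.08834 = 135.251 kN·m.
A normal force at the bottom, 2.77 m from the hinge, must supply this moment: P = 135.251/2.77 = 48.8271 kN.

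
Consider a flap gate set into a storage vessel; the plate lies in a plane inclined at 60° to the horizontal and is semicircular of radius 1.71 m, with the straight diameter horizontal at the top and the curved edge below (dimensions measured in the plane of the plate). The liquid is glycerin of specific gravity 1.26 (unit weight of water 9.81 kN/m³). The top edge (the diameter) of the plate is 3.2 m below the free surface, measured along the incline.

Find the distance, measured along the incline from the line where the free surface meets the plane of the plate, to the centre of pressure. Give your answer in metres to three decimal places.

y_p = 3.978 m

γ = 1.26 × 9.81 = 12.3606 kN/m³.
Let θ = 60° be the plate's angle to the horizontal; measure y along the incline from where the plane meets the free surface. Vertical depth h = y·sinθ with sinθ = 0.866025.
The centroid of a semicircle lies 4r/(3π) = 0.725747 m from the diameter, here below the top edge, so y_c = 3.2 + 0.725747 = 3.92575 m and h_c = 3.92575 × 0.866025 = 3.3998 m.
A = πr²/2 = π × 1.71²/2 = 4.59317 m².
Resultant F = γ·h_c·A = 12.3606 × 3.3998 × 4.59317 = 193.021 kN.
I_c = (π/8 − 8/(9π))·r⁴ = 0.109757 × 1.71⁴ = 0.938462 m⁴.
Centre of pressure: y_p = y_c + I_c/(y_c·A) = 3.92575 + 0.938462/(3.92575 × 4.59317) = 3.92575 + 0.0520453 = 3.9778 m along the plane.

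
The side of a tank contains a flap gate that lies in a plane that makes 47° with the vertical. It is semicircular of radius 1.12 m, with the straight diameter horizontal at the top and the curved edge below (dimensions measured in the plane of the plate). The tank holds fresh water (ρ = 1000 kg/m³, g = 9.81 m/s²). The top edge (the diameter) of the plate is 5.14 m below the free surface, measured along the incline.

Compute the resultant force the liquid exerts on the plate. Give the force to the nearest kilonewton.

F ≈ 74 kN

γ = ρg = 1000 × 9.81 = 9810 N/m³ = 9.81 kN/m³.
The plate makes 47° with the vertical, i.e. θ = 90° − 47° = 43° to the horizontal. Measuring y along the incline from the free-surface line, vertical depth h = y·sinθ with sinθ = 0.681998.
The centroid of a semicircle lies 4r/(3π) = 0.475343 m from the diameter, here below the top edge, so y_c = 5.14 + 0.475343 = 5.61534 m and h_c = 5.61534 × 0.681998 = 3.82965 m.
A = πr²/2 = π × 1.12²/2 = 1.97041 m².
Resultant F = γ·h_c·A = 9.81 × 3.82965 × 1.97041 = 74.0261 kN.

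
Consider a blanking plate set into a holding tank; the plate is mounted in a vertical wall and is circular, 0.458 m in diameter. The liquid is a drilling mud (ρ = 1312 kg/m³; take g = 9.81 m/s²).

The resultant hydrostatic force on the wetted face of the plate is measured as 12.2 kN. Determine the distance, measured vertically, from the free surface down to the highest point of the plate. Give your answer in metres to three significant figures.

γ = ρg = 1312 × 9.81 / 1000 = 12.87072 kN/m³.
A = π(0.229)² = 0.164748 m².
From F = γ·h_c·A, the centroid depth is h_c = 12.2/(12.87072 × 0.164748) = 5.75356 m.
The centroid is at the centre, 0.229 m below the top of the plate, so the highest point sits at h_top = 5.75356 − 0.229 = 5.52456 m below the surface.

d_top ≈ 5.52 m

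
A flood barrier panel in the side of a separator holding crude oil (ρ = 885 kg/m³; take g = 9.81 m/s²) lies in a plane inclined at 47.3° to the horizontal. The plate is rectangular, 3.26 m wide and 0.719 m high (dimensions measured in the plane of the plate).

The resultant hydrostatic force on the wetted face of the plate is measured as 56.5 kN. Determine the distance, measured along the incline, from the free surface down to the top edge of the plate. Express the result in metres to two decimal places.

y_top ≈ 3.42 m

γ = ρg = 885 × 9.81 / 1000 = 8.68185 kN/m³.
A = 3.26 × 0.719 = 2.34394 m².
From F = γ·h_c·A, the centroid depth is h_c = 56.5/(8.68185 × 2.34394) = 2.77645 m.
Let θ = 47.3° be the plate's angle to the horizontal; measure y along the incline from where the plane meets the free surface. Vertical depth h = y·sinθ with sinθ = 0.734915.
Along the incline, y_c = h_c/sinθ = 2.77645/0.734915 = 3.77792 m.
The centroid lies 0.719/2 = 0.3595 m below the top edge, so the top edge sits at y_top = 3.77792 − 0.3595 = 3.41842 m along the incline.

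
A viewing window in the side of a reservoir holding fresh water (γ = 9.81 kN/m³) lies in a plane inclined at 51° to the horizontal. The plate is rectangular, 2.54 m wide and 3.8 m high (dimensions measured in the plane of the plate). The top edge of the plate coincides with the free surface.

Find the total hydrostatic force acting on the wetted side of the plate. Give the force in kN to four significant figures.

γ = 9.81 kN/m³.
Let θ = 51° be the plate's angle to the horizontal; measure y along the incline from where the plane meets the free surface. Vertical depth h = y·sinθ with sinθ = 0.777146.
The centroid lies 3.8/2 = 1.9 m below the top edge, so y_c = 1.9 m and h_c = 1.9 × 0.777146 = 1.47658 m.
A = 2.54 × 3.8 = 9.652 m².
Resultant F = γ·h_c·A = 9.81 × 1.47658 × 9.652 = 139.812 kN.

F ≈ 139.8 kN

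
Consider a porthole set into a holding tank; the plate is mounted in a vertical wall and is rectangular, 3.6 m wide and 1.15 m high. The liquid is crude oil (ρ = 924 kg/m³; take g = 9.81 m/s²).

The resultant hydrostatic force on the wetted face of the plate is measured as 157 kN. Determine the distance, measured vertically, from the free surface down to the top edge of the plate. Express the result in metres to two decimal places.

d_top ≈ 3.61 m

γ = ρg = 924 × 9.81 / 1000 = 9.06444 kN/m³.
A = 3.6 × 1.15 = 4.14 m².
From F = γ·h_c·A, the centroid depth is h_c = 157/(9.06444 × 4.14) = 4.18368 m.
The centroid lies 1.15/2 = 0.575 m below the top edge, so the top edge sits at h_top = 4.18368 − 0.575 = 3.60868 m below the surface.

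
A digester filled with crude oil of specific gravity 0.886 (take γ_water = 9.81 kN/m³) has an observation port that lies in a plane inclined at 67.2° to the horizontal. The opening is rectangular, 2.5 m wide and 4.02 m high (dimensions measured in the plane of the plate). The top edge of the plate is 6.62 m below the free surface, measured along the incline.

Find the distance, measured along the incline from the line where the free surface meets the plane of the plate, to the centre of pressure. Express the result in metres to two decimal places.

y_p = 8.79 m

γ = 0.886 × 9.81 = 8.69166 kN/m³.
Let θ = 67.2° be the plate's angle to the horizontal; measure y along the incline from where the plane meets the free surface. Vertical depth h = y·sinθ with sinθ = 0.921863.
The centroid lies 4.02/2 = 2.01 m below the top edge, so y_c = 6.62 + 2.01 = 8.63 m and h_c = 8.63 × 0.921863 = 7.95568 m.
A = 2.5 × 4.02 = 10.05 m².
Resultant F = γ·h_c·A = 8.69166 × 7.95568 × 10.05 = 694.938 kN.
I_c = b·h³/12 = 2.5 × 4.02³/12 = 13.5343 m⁴.
Centre of pressure: y_p = y_c + I_c/(y_c·A) = 8.63 + 13.5343/(8.63 × 10.05) = 8.63 + 0.156048 = 8.78605 m along the plane.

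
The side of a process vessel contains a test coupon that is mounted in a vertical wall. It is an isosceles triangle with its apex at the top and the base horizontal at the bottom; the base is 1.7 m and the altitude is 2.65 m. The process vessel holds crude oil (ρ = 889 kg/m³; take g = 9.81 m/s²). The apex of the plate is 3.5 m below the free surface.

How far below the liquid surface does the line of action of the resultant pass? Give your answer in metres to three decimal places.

h_p = 5.341 m

γ = ρg = 889 × 9.81 / 1000 = 8.72109 kN/m³.
With the apex up, the centroid sits 2h/3 = 2 × 2.65/3 = 1.76667 m below the apex, so the centroid depth is h_c = 3.5 + 1.76667 = 5.26667 m.
A = ½ × 1.7 × 2.65 = 2.2525 m².
Resultant F = γ·h_c·A = 8.72109 × 5.26667 × 2.2525 = 103.46 kN.
I_c = b·h³/36 = 1.7 × 2.65³/36 = 0.878788 m⁴.
Centre of pressure: y_p = y_c + I_c/(y_c·A) = 5.26667 + 0.878788/(5.26667 × 2.2525) = 5.26667 + 0.074077 = 5.34075 m along the plane.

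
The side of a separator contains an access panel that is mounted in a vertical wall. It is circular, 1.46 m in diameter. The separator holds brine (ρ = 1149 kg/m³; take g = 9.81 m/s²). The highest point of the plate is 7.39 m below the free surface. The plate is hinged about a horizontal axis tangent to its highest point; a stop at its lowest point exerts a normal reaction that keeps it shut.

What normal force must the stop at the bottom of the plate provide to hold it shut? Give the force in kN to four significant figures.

P ≈ 78.34 kN

γ = ρg = 1149 × 9.81 / 1000 = 11.27169 kN/m³.
The centroid is at the centre, 0.73 m below the top of the plate, so the centroid depth is h_c = 7.39 + 0.73 = 8.12 m.
A = π(0.73)² = 1.67415 m².
Resultant F = γ·h_c·A = 11.27169 × 8.12 × 1.67415 = 153.228 kN.
I_c = πr⁴/4 = π × 0.73⁴/4 = 0.223039 m⁴.
Centre of pressure: y_p = y_c + I_c/(y_c·A) = 8.12 + 0.223039/(8.12 × 1.67415) = 8.12 + 0.016407 = 8.13641 m along the plane.
The resultant acts 0.73 + 0.016407 = 0.746407 m (along the plate) below the hinge at the top edge, so the moment about the hinge is M = F × 0.746407 = 153.228 × 0.746407 = 114.37 kN·m.
A normal force at the bottom, 1.46 m from the hinge, must supply this moment: P = 114.37/1.46 = 78.3356 kN.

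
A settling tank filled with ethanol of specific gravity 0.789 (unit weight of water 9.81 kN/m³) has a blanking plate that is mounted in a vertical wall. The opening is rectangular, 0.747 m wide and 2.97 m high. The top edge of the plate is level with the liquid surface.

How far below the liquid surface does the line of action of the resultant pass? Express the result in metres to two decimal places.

γ = 0.789 × 9.81 = 7.74009 kN/m³.
The centroid lies 2.97/2 = 1.485 m below the top edge, so the centroid depth is h_c = 1.485 m.
A = 0.747 × 2.97 = 2.21859 m².
Resultant F = γ·h_c·A = 7.74009 × 1.485 × 2.21859 = 25.5005 kN.
I_c = b·h³/12 = 0.747 × 2.97³/12 = 1.63083 m⁴.
Centre of pressure: y_p = y_c + I_c/(y_c·A) = 1.485 + 1.63083/(1.485 × 2.21859) = 1.485 + 0.495 = 1.98 m along the plane.

h_p = 1.98 m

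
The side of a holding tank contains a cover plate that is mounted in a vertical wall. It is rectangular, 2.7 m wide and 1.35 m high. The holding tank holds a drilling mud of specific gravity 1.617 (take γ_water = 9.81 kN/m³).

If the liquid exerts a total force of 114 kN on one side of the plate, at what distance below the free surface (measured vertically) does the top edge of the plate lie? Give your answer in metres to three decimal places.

d_top ≈ 1.297 m

γ = 1.617 × 9.81 = 15.86277 kN/m³.
A = 2.7 × 1.35 = 3.645 m².
From F = γ·h_c·A, the centroid depth is h_c = 114/(15.86277 × 3.645) = 1.97164 m.
The centroid lies 1.35/2 = 0.675 m below the top edge, so the top edge sits at h_top = 1.97164 − 0.675 = 1.29664 m below the surface.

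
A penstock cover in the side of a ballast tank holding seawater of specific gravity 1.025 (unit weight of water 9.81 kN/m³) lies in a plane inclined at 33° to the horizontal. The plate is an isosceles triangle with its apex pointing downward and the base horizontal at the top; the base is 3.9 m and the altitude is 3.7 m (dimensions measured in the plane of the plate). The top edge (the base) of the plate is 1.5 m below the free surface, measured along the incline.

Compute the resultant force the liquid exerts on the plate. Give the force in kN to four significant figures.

γ = 1.025 × 9.81 = 10.05525 kN/m³.
Let θ = 33° be the plate's angle to the horizontal; measure y along the incline from where the plane meets the free surface. Vertical depth h = y·sinθ with sinθ = 0.544639.
With the apex down, the centroid sits h/3 = 3.7/3 = 1.23333 m below the base (the top edge), so y_c = 1.5 + 1.23333 = 2.73333 m and h_c = 2.73333 × 0.544639 = 1.48868 m.
A = ½ × 3.9 × 3.7 = 7.215 m².
Resultant F = γ·h_c·A = 10.05525 × 1.48868 × 7.215 = 108.002 kN.

F ≈ 108.0 kN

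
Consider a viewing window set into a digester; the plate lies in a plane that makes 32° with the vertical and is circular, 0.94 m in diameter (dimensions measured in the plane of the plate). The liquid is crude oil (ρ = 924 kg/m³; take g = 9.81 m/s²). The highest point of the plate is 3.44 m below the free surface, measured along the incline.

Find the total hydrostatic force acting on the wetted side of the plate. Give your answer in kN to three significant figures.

γ = ρg = 924 × 9.81 / 1000 = 9.06444 kN/m³.
The plate makes 32° with the vertical, i.e. θ = 90° − 32° = 58° to the horizontal. Measuring y along the incline from the free-surface line, vertical depth h = y·sinθ with sinθ = 0.848048.
The centroid is at the centre, 0.47 m below the top of the plate, so y_c = 3.44 + 0.47 = 3.91 m and h_c = 3.91 × 0.848048 = 3.31587 m.
A = π(0.47)² = 0.693978 m².
Resultant F = γ·h_c·A = 9.06444 × 3.31587 × 0.693978 = 20.8586 kN.

F ≈ 20.9 kN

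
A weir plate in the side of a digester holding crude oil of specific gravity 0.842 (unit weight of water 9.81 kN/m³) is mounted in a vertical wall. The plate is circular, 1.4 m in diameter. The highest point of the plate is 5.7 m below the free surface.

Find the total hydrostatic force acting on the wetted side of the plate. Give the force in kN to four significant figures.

F ≈ 81.38 kN

γ = 0.842 × 9.81 = 8.26002 kN/m³.
The centroid is at the centre, 0.7 m below the top of the plate, so the centroid depth is h_c = 5.7 + 0.7 = 6.4 m.
A = π(0.7)² = 1.53938 m².
Resultant F = γ·h_c·A = 8.26002 × 6.4 × 1.53938 = 81.378 kN.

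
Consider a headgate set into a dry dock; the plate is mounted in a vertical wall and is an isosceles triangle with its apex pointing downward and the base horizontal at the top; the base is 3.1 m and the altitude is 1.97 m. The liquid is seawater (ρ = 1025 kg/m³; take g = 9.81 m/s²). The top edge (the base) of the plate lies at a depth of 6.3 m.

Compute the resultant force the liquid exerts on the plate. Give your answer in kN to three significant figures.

F ≈ 214 kN

γ = ρg = 1025 × 9.81 / 1000 = 10.05525 kN/m³.
With the apex down, the centroid sits h/3 = 1.97/3 = 0.656667 m below the base (the top edge), so the centroid depth is h_c = 6.3 + 0.656667 = 6.95667 m.
A = ½ × 3.1 × 1.97 = 3.0535 m².
Resultant F = γ·h_c·A = 10.05525 × 6.95667 × 3.0535 = 213.596 kN.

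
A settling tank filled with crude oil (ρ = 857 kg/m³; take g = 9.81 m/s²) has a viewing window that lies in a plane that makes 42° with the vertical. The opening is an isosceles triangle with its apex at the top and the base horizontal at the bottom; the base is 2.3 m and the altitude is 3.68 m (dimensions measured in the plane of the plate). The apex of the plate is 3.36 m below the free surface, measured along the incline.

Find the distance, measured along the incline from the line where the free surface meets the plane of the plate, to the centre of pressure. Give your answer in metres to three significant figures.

y_p = 5.94 m

γ = ρg = 857 × 9.81 / 1000 = 8.40717 kN/m³.
The plate makes 42° with the vertical, i.e. θ = 90° − 42° = 48° to the horizontal. Measuring y along the incline from the free-surface line, vertical depth h = y·sinθ with sinθ = 0.743145.
With the apex up, the centroid sits 2h/3 = 2 × 3.68/3 = 2.45333 m below the apex, so y_c = 3.36 + 2.45333 = 5.81333 m and h_c = 5.81333 × 0.743145 = 4.32015 m.
A = ½ × 2.3 × 3.68 = 4.232 m².
Resultant F = γ·h_c·A = 8.40717 × 4.32015 × 4.232 = 153.707 kN.
I_c = b·h³/36 = 2.3 × 3.68³/36 = 3.18397 m⁴.
Centre of pressure: y_p = y_c + I_c/(y_c·A) = 5.81333 + 3.18397/(5.81333 × 4.232) = 5.81333 + 0.129419 = 5.94275 m along the plane.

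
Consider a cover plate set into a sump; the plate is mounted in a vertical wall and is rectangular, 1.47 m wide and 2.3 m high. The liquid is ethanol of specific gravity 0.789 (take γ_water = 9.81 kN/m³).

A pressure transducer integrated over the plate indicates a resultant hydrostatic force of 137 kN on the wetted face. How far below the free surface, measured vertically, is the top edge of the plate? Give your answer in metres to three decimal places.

d_top ≈ 4.085 m

γ = 0.789 × 9.81 = 7.74009 kN/m³.
A = 1.47 × 2.3 = 3.381 m².
From F = γ·h_c·A, the centroid depth is h_c = 137/(7.74009 × 3.381) = 5.23515 m.
The centroid lies 2.3/2 = 1.15 m below the top edge, so the top edge sits at h_top = 5.23515 − 1.15 = 4.08515 m below the surface.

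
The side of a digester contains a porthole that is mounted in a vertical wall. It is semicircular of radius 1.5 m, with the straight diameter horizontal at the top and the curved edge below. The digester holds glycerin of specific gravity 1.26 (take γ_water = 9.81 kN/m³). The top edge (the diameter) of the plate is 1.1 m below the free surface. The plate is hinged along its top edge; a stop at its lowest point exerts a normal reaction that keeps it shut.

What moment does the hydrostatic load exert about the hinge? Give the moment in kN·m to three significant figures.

M ≈ 55.2 kN·m

γ = 1.26 × 9.81 = 12.3606 kN/m³.
The centroid of a semicircle lies 4r/(3π) = 0.63662 m from the diameter, here below the top edge, so the centroid depth is h_c = 1.1 + 0.63662 = 1.73662 m.
A = πr²/2 = π × 1.5²/2 = 3.53429 m².
Resultant F = γ·h_c·A = 12.3606 × 1.73662 × 3.53429 = 75.8659 kN.
I_c = (π/8 − 8/(9π))·r⁴ = 0.109757 × 1.5⁴ = 0.555645 m⁴.
Centre of pressure: y_p = y_c + I_c/(y_c·A) = 1.73662 + 0.555645/(1.73662 × 3.53429) = 1.73662 + 0.0905296 = 1.82715 m along the plane.
The resultant acts 0.63662 + 0.0905296 = 0.72715 m (along the plate) below the hinge at the top edge, so the moment about the hinge is M = F × 0.72715 = 75.8659 × 0.72715 = 55.1659 kN·m.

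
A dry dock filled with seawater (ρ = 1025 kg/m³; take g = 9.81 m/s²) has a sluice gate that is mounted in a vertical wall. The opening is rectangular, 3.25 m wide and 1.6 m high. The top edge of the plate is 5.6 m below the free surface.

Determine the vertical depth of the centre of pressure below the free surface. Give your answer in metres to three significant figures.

h_p = 6.43 m

γ = ρg = 1025 × 9.81 / 1000 = 10.05525 kN/m³.
The centroid lies 1.6/2 = 0.8 m below the top edge, so the centroid depth is h_c = 5.6 + 0.8 = 6.4 m.
A = 3.25 × 1.6 = 5.2 m².
Resultant F = γ·h_c·A = 10.05525 × 6.4 × 5.2 = 334.639 kN.
I_c = b·h³/12 = 3.25 × 1.6³/12 = 1.10933 m⁴.
Centre of pressure: y_p = y_c + I_c/(y_c·A) = 6.4 + 1.10933/(6.4 × 5.2) = 6.4 + 0.0333332 = 6.43333 m along the plane.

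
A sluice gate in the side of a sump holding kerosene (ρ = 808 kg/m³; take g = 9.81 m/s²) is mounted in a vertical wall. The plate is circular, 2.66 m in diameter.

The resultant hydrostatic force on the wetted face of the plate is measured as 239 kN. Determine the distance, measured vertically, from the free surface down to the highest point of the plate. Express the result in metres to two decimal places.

d_top ≈ 4.10 m

γ = ρg = 808 × 9.81 / 1000 = 7.92648 kN/m³.
A = π(1.33)² = 5.55716 m².
From F = γ·h_c·A, the centroid depth is h_c = 239/(7.92648 × 5.55716) = 5.42581 m.
The centroid is at the centre, 1.33 m below the top of the plate, so the highest point sits at h_top = 5.42581 − 1.33 = 4.09581 m below the surface.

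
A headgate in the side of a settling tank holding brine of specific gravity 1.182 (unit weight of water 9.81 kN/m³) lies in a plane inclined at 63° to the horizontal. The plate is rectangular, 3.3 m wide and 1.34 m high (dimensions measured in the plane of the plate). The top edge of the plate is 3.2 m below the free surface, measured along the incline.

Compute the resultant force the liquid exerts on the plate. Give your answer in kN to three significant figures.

F ≈ 177 kN

γ = 1.182 × 9.81 = 11.59542 kN/m³.
Let θ = 63° be the plate's angle to the horizontal; measure y along the incline from where the plane meets the free surface. Vertical depth h = y·sinθ with sinθ = 0.891007.
The centroid lies 1.34/2 = 0.67 m below the top edge, so y_c = 3.2 + 0.67 = 3.87 m and h_c = 3.87 × 0.891007 = 3.4482 m.
A = 3.3 × 1.34 = 4.422 m².
Resultant F = γ·h_c·A = 11.59542 × 3.4482 × 4.422 = 176.806 kN.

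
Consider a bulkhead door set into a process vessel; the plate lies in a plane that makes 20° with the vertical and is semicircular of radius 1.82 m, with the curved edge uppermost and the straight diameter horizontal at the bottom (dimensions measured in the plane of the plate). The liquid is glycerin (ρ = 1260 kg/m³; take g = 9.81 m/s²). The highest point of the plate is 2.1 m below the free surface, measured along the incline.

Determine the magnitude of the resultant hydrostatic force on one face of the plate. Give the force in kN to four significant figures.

F ≈ 190.2 kN

γ = ρg = 1260 × 9.81 / 1000 = 12.3606 kN/m³.
The plate makes 20° with the vertical, i.e. θ = 90° − 20° = 70° to the horizontal. Measuring y along the incline from the free-surface line, vertical depth h = y·sinθ with sinθ = 0.939693.
The centroid lies 4r/(3π) = 0.772432 m above the diameter, so r − 4r/(3π) = 1.82 − 0.772432 = 1.04757 m below the topmost point, so y_c = 2.1 + 1.04757 = 3.14757 m and h_c = 3.14757 × 0.939693 = 2.95775 m.
A = πr²/2 = π × 1.82²/2 = 5.20311 m².
Resultant F = γ·h_c·A = 12.3606 × 2.95775 × 5.20311 = 190.223 kN.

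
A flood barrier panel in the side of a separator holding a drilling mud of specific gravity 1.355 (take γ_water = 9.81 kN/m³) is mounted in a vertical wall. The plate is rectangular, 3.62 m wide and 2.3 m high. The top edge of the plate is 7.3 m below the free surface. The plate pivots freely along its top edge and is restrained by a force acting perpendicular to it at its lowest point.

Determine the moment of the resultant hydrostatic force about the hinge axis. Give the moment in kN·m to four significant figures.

γ = 1.355 × 9.81 = 13.29255 kN/m³.
The centroid lies 2.3/2 = 1.15 m below the top edge, so the centroid depth is h_c = 7.3 + 1.15 = 8.45 m.
A = 3.62 × 2.3 = 8.326 m².
Resultant F = γ·h_c·A = 13.29255 × 8.45 × 8.326 = 935.193 kN.
I_c = b·h³/12 = 3.62 × 2.3³/12 = 3.67038 m⁴.
Centre of pressure: y_p = y_c + I_c/(y_c·A) = 8.45 + 3.67038/(8.45 × 8.326) = 8.45 + 0.0521696 = 8.50217 m along the plane.
The resultant acts 1.15 + 0.0521696 = 1.20217 m (along the plate) below the hinge at the top edge, so the moment about the hinge is M = F × 1.20217 = 935.193 × 1.20217 = 1124.26 kN·m.

M ≈ 1124 kN·m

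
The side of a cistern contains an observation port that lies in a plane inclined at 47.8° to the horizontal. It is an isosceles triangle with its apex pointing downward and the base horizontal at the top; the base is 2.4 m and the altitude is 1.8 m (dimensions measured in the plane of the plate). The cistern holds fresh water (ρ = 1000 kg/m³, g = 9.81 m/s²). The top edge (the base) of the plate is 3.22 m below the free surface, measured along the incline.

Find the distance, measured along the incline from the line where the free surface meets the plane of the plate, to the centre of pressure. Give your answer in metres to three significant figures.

y_p = 3.87 m

γ = ρg = 1000 × 9.81 = 9810 N/m³ = 9.81 kN/m³.
Let θ = 47.8° be the plate's angle to the horizontal; measure y along the incline from where the plane meets the free surface. Vertical depth h = y·sinθ with sinθ = 0.740805.
With the apex down, the centroid sits h/3 = 1.8/3 = 0.6 m below the base (the top edge), so y_c = 3.22 + 0.6 = 3.82 m and h_c = 3.82 × 0.740805 = 2.82988 m.
A = ½ × 2.4 × 1.8 = 2.16 m².
Resultant F = γ·h_c·A = 9.81 × 2.82988 × 2.16 = 59.964 kN.
I_c = b·h³/36 = 2.4 × 1.8³/36 = 0.3888 m⁴.
Centre of pressure: y_p = y_c + I_c/(y_c·A) = 3.82 + 0.3888/(3.82 × 2.16) = 3.82 + 0.0471204 = 3.86712 m along the plane.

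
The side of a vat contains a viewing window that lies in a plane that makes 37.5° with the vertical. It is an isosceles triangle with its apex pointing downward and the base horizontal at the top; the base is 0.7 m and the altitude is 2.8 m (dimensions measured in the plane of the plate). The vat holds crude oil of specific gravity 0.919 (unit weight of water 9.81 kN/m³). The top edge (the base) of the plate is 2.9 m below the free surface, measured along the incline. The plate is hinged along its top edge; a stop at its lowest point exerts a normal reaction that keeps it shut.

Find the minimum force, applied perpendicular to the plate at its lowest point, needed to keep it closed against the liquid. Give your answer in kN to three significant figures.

γ = 0.919 × 9.81 = 9.01539 kN/m³.
The plate makes 37.5° with the vertical, i.e. θ = 90° − 37.5° = 52.5° to the horizontal. Measuring y along the incline from the free-surface line, vertical depth h = y·sinθ with sinθ = 0.793353.
With the apex down, the centroid sits h/3 = 2.8/3 = 0.933333 m below the base (the top edge), so y_c = 2.9 + 0.933333 = 3.83333 m and h_c = 3.83333 × 0.793353 = 3.04118 m.
A = ½ × 0.7 × 2.8 = 0.98 m².
Resultant F = γ·h_c·A = 9.01539 × 3.04118 × 0.98 = 26.8691 kN.
I_c = b·h³/36 = 0.7 × 2.8³/36 = 0.426844 m⁴.
Centre of pressure: y_p = y_c + I_c/(y_c·A) = 3.83333 + 0.426844/(3.83333 × 0.98) = 3.83333 + 0.113623 = 3.94695 m along the plane.
The resultant acts 0.933333 + 0.113623 = 1.04696 m (along the plate) below the hinge at the top edge, so the moment about the hinge is M = F × 1.04696 = 26.8691 × 1.04696 = 28.1309 kN·m.
A normal force at the bottom, 2.8 m from the hinge, must supply this moment: P = 28.1309/2.8 = 10.0468 kN.

P ≈ 10.0 kN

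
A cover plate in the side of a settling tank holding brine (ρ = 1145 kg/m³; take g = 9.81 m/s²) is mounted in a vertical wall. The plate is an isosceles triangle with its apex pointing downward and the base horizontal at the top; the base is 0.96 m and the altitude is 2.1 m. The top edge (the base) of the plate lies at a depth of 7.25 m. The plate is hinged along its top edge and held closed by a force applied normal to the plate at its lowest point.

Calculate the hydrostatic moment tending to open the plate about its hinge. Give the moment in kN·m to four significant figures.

γ = ρg = 1145 × 9.81 / 1000 = 11.23245 kN/m³.
With the apex down, the centroid sits h/3 = 2.1/3 = 0.7 m below the base (the top edge), so the centroid depth is h_c = 7.25 + 0.7 = 7.95 m.
A = ½ × 0.96 × 2.1 = 1.008 m².
Resultant F = γ·h_c·A = 11.23245 × 7.95 × 1.008 = 90.0124 kN.
I_c = b·h³/36 = 0.96 × 2.1³/36 = 0.24696 m⁴.
Centre of pressure: y_p = y_c + I_c/(y_c·A) = 7.95 + 0.24696/(7.95 × 1.008) = 7.95 + 0.0308176 = 7.98082 m along the plane.
The resultant acts 0.7 + 0.0308176 = 0.730818 m (along the plate) below the hinge at the top edge, so the moment about the hinge is M = F × 0.730818 = 90.0124 × 0.730818 = 65.7827 kN·m.

M ≈ 65.78 kN·m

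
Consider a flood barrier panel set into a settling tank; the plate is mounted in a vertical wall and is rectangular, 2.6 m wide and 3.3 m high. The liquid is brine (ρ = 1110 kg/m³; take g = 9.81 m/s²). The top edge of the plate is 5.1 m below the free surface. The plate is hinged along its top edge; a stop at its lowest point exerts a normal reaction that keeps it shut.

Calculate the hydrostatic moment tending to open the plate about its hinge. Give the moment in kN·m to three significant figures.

M ≈ 1130 kN·m

γ = ρg = 1110 × 9.81 / 1000 = 10.8891 kN/m³.
The centroid lies 3.3/2 = 1.65 m below the top edge, so the centroid depth is h_c = 5.1 + 1.65 = 6.75 m.
A = 2.6 × 3.3 = 8.58 m².
Resultant F = γ·h_c·A = 10.8891 × 6.75 × 8.58 = 630.642 kN.
I_c = b·h³/12 = 2.6 × 3.3³/12 = 7.78635 m⁴.
Centre of pressure: y_p = y_c + I_c/(y_c·A) = 6.75 + 7.78635/(6.75 × 8.58) = 6.75 + 0.134444 = 6.88444 m along the plane.
The resultant acts 1.65 + 0.134444 = 1.78444 m (along the plate) below the hinge at the top edge, so the moment about the hinge is M = F × 1.78444 = 630.642 × 1.78444 = 1125.34 kN·m.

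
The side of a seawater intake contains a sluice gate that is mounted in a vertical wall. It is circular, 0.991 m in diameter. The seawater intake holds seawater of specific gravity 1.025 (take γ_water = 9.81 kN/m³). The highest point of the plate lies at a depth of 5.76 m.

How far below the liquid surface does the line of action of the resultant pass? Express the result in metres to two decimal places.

h_p = 6.27 m

γ = 1.025 × 9.81 = 10.05525 kN/m³.
The centroid is at the centre, 0.4955 m below the top of the plate, so the centroid depth is h_c = 5.76 + 0.4955 = 6.2555 m.
A = π(0.4955)² = 0.771325 m².
Resultant F = γ·h_c·A = 10.05525 × 6.2555 × 0.771325 = 48.5168 kN.
I_c = πr⁴/4 = π × 0.4955⁴/4 = 0.047344 m⁴.
Centre of pressure: y_p = y_c + I_c/(y_c·A) = 6.2555 + 0.047344/(6.2555 × 0.771325) = 6.2555 + 0.00981218 = 6.26531 m along the plane.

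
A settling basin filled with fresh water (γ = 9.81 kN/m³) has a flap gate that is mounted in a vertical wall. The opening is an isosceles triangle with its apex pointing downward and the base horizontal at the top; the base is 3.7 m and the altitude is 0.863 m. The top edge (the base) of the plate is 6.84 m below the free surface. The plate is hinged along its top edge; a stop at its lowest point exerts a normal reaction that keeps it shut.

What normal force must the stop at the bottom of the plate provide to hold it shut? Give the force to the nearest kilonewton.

P ≈ 38 kN

γ = 9.81 kN/m³.
With the apex down, the centroid sits h/3 = 0.863/3 = 0.287667 m below the base (the top edge), so the centroid depth is h_c = 6.84 + 0.287667 = 7.12767 m.
A = ½ × 3.7 × 0.863 = 1.59655 m².
Resultant F = γ·h_c·A = 9.81 × 7.12767 × 1.59655 = 111.635 kN.
I_c = b·h³/36 = 3.7 × 0.863³/36 = 0.0660589 m⁴.
Centre of pressure: y_p = y_c + I_c/(y_c·A) = 7.12767 + 0.0660589/(7.12767 × 1.59655) = 7.12767 + 0.00580499 = 7.13347 m along the plane.
The resultant acts 0.287667 + 0.00580499 = 0.293472 m (along the plate) below the hinge at the top edge, so the moment about the hinge is M = F × 0.293472 = 111.635 × 0.293472 = 32.7617 kN·m.
A normal force at the bottom, 0.863 m from the hinge, must supply this moment: P = 32.7617/0.863 = 37.9626 kN.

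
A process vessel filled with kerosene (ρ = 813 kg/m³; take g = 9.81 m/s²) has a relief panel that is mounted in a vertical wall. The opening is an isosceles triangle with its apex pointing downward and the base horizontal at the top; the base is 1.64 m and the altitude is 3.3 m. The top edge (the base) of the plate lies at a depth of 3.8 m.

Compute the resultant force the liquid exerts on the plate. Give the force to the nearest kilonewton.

F ≈ 106 kN

γ = ρg = 813 × 9.81 / 1000 = 7.97553 kN/m³.
With the apex down, the centroid sits h/3 = 3.3/3 = 1.1 m below the base (the top edge), so the centroid depth is h_c = 3.8 + 1.1 = 4.9 m.
A = ½ × 1.64 × 3.3 = 2.706 m².
Resultant F = γ·h_c·A = 7.97553 × 4.9 × 2.706 = 105.751 kN.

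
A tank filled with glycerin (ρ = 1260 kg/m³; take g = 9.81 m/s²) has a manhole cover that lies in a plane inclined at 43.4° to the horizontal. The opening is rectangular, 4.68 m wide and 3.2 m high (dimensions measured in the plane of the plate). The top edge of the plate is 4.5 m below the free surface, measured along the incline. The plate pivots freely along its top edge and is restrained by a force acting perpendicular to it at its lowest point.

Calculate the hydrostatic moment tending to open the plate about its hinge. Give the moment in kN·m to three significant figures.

M ≈ 1350 kN·m

γ = ρg = 1260 × 9.81 / 1000 = 12.3606 kN/m³.
Let θ = 43.4° be the plate's angle to the horizontal; measure y along the incline from where the plane meets the free surface. Vertical depth h = y·sinθ with sinθ = 0.687088.
The centroid lies 3.2/2 = 1.6 m below the top edge, so y_c = 4.5 + 1.6 = 6.1 m and h_c = 6.1 × 0.687088 = 4.19124 m.
A = 4.68 × 3.2 = 14.976 m².
Resultant F = γ·h_c·A = 12.3606 × 4.19124 × 14.976 = 775.85 kN.
I_c = b·h³/12 = 4.68 × 3.2³/12 = 12.7795 m⁴.
Centre of pressure: y_p = y_c + I_c/(y_c·A) = 6.1 + 12.7795/(6.1 × 14.976) = 6.1 + 0.13989 = 6.23989 m along the plane.
The resultant acts 1.6 + 0.13989 = 1.73989 m (along the plate) below the hinge at the top edge, so the moment about the hinge is M = F × 1.73989 = 775.85 × 1.73989 = 1349.89 kN·m.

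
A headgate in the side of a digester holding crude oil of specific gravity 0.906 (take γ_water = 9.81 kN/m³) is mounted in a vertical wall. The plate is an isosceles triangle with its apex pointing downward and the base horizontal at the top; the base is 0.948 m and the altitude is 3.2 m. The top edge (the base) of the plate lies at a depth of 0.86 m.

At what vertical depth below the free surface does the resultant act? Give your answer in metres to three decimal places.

γ = 0.906 × 9.81 = 8.88786 kN/m³.
With the apex down, the centroid sits h/3 = 3.2/3 = 1.06667 m below the base (the top edge), so the centroid depth is h_c = 0.86 + 1.06667 = 1.92667 m.
A = ½ × 0.948 × 3.2 = 1.5168 m².
Resultant F = γ·h_c·A = 8.88786 × 1.92667 × 1.5168 = 25.9736 kN.
I_c = b·h³/36 = 0.948 × 3.2³/36 = 0.862891 m⁴.
Centre of pressure: y_p = y_c + I_c/(y_c·A) = 1.92667 + 0.862891/(1.92667 × 1.5168) = 1.92667 + 0.295271 = 2.22194 m along the plane.

h_p = 2.222 m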